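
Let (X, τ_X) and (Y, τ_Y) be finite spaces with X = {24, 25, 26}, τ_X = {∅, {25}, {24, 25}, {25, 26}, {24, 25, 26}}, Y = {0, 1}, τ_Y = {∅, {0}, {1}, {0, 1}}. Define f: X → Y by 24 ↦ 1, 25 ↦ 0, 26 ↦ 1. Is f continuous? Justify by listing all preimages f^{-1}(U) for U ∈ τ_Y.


f is NOT continuous.

Compute f^{-1}(U) for each U ∈ τ_Y:
  U = ∅: f^{-1}(U) = ∅ ∈ τ_X ✓.
  U = {0}: f^{-1}(U) = {25} ∈ τ_X ✓.
  U = {1}: f^{-1}(U) = {24, 26} ∉ τ_X ✗.
  U = {0, 1}: f^{-1}(U) = {24, 25, 26} ∈ τ_X ✓.
Found U = {1} with f^{-1}(U) = {24, 26} not in τ_X. Therefore f is NOT continuous.


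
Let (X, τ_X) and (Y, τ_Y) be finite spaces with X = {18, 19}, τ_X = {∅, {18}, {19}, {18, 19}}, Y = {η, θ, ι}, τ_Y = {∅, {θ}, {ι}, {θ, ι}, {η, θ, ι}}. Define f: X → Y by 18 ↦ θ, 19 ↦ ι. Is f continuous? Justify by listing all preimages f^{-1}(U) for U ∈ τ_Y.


f IS continuous.

Compute f^{-1}(U) for each U ∈ τ_Y:
  U = ∅: f^{-1}(U) = ∅ ∈ τ_X ✓.
  U = {θ}: f^{-1}(U) = {18} ∈ τ_X ✓.
  U = {ι}: f^{-1}(U) = {19} ∈ τ_X ✓.
  U = {θ, ι}: f^{-1}(U) = {18, 19} ∈ τ_X ✓.
  U = {η, θ, ι}: f^{-1}(U) = {18, 19} ∈ τ_X ✓.
Every preimage lies in τ_X, so f IS continuous.


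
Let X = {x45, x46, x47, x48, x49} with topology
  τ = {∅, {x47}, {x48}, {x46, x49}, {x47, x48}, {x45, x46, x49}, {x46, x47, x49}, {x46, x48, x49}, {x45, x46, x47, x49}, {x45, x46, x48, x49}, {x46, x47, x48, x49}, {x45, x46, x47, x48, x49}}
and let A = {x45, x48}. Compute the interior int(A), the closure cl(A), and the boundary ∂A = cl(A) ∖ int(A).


int(A) = {x48}, cl(A) = {x45, x48}, ∂A = {x45}.

Closed sets in (X, τ) are complements of opens:
  closed(X, τ) = {∅, {x45}, {x47}, {x48}, {x45, x47}, {x45, x48}, {x47, x48}, {x45, x46, x49}, {x45, x47, x48}, {x45, x46, x47, x49}, {x45, x46, x48, x49}, {x45, x46, x47, x48, x49}}.
int(A) = ⋃ {U ∈ τ : U ⊆ A}. Opens contained in A: ∅, {x48}.
Taking the union of these: int(A) = {x48}.
cl(A) = ⋂ {C closed : A ⊆ C}. Closed sets containing A: {x45, x48}, {x45, x47, x48}, {x45, x46, x48, x49}, {x45, x46, x47, x48, x49}.
Intersecting these: cl(A) = {x45, x48}.
∂A = cl(A) ∖ int(A) = {x45, x48} ∖ {x48} = {x45}.


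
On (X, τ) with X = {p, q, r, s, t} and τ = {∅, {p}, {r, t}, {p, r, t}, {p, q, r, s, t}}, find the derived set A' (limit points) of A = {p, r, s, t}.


A' = {q, r, s, t}

For each x ∈ X, list the open sets U ∈ τ with x ∈ U, then check whether U ∩ (A ∖ {x}) ≠ ∅ for every such U.
  x = p: open {p} ∋ x has {p} ∩ (A ∖ {p}) = ∅, so x is NOT a limit point.
  x = q: opens ∋ x are {p, q, r, s, t}; each meets A ∖ {q}, so x IS a limit point.
  x = r: opens ∋ x are {r, t}, {p, r, t}, {p, q, r, s, t}; each meets A ∖ {r}, so x IS a limit point.
  x = s: opens ∋ x are {p, q, r, s, t}; each meets A ∖ {s}, so x IS a limit point.
  x = t: opens ∋ x are {r, t}, {p, r, t}, {p, q, r, s, t}; each meets A ∖ {t}, so x IS a limit point.
Collecting: A' = {q, r, s, t}.


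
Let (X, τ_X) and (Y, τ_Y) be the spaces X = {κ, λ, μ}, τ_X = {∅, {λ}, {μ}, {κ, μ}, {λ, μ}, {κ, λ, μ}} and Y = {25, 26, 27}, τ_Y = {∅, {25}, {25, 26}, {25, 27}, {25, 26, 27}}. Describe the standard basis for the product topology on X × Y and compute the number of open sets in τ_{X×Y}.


Basis B = {∅ × ∅, {λ} × {25}, {μ} × {25}, {κ, μ} × {25}, {λ} × {25, 26}, {λ} × {25, 27}, {λ, μ} × {25}, {μ} × {25, 26}, {μ} × {25, 27}, {κ, λ, μ} × {25}, {λ} × {25, 26, 27}, {μ} × {25, 26, 27}, {κ, μ} × {25, 26}, {κ, μ} × {25, 27}, {λ, μ} × {25, 26}, {λ, μ} × {25, 27}, {κ, μ} × {25, 26, 27}, {κ, λ, μ} × {25, 26}, {κ, λ, μ} × {25, 27}, {λ, μ} × {25, 26, 27}, {κ, λ, μ} × {25, 26, 27}}; |τ_{X×Y}| = 70.

Enumerate products U × V with U ∈ τ_X, V ∈ τ_Y (deduplicated):
  ∅ × ∅ = {} (∅)
  {λ} × {25} = {(λ,25)}
  {μ} × {25} = {(μ,25)}
  {κ, μ} × {25} = {(κ,25), (μ,25)}
  {λ} × {25, 26} = {(λ,25), (λ,26)}
  {λ} × {25, 27} = {(λ,25), (λ,27)}
  {λ, μ} × {25} = {(λ,25), (μ,25)}
  {μ} × {25, 26} = {(μ,25), (μ,26)}
  {μ} × {25, 27} = {(μ,25), (μ,27)}
  {κ, λ, μ} × {25} = {(κ,25), (λ,25), (μ,25)}
  {λ} × {25, 26, 27} = {(λ,25), (λ,26), (λ,27)}
  {μ} × {25, 26, 27} = {(μ,25), (μ,26), (μ,27)}
  {κ, μ} × {25, 26} = {(κ,25), (κ,26), (μ,25), (μ,26)}
  {κ, μ} × {25, 27} = {(κ,25), (κ,27), (μ,25), (μ,27)}
  {λ, μ} × {25, 26} = {(λ,25), (λ,26), (μ,25), (μ,26)}
  {λ, μ} × {25, 27} = {(λ,25), (λ,27), (μ,25), (μ,27)}
  {κ, μ} × {25, 26, 27} = {(κ,25), (κ,26), (κ,27), (μ,25), (μ,26), (μ,27)}
  {κ, λ, μ} × {25, 26} = {(κ,25), (κ,26), (λ,25), (λ,26), (μ,25), (μ,26)}
  {κ, λ, μ} × {25, 27} = {(κ,25), (κ,27), (λ,25), (λ,27), (μ,25), (μ,27)}
  {λ, μ} × {25, 26, 27} = {(λ,25), (λ,26), (λ,27), (μ,25), (μ,26), (μ,27)}
  {κ, λ, μ} × {25, 26, 27} = {(κ,25), (κ,26), (κ,27), (λ,25), (λ,26), (λ,27), (μ,25), (μ,26), (μ,27)}
These 21 distinct sets form the basis B.
Close under arbitrary unions to get τ_{X×Y}; counting gives |τ_{X×Y}| = 70.


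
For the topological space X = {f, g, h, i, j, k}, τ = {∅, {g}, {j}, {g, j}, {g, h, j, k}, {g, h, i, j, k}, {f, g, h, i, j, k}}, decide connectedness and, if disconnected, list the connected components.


(X, τ) is connected.

Find clopen sets (U ∈ τ with X ∖ U ∈ τ):
  U = ∅, X ∖ U = {f, g, h, i, j, k} — both open, so U is clopen.
  U = {f, g, h, i, j, k}, X ∖ U = ∅ — both open, so U is clopen.
Only trivial clopens (∅ and X) exist, so (X, τ) is connected.
Compute connected components by grouping points that agree on all clopens:
  component: {f, g, h, i, j, k}


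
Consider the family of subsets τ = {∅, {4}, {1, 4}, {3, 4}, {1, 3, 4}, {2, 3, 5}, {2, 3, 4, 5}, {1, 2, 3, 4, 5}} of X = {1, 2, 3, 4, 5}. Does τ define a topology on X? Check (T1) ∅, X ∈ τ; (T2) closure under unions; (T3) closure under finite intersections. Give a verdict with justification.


τ is NOT a topology on X.

Axiom (T1): ∅ ∈ τ? Yes; X ∈ τ? Yes.
Axiom (T2/T3): check pairwise unions and intersections of members of τ.
Counterexample for (T3): {3, 4} ∩ {2, 3, 5} = {3} ∉ τ. Therefore τ is NOT a topology.


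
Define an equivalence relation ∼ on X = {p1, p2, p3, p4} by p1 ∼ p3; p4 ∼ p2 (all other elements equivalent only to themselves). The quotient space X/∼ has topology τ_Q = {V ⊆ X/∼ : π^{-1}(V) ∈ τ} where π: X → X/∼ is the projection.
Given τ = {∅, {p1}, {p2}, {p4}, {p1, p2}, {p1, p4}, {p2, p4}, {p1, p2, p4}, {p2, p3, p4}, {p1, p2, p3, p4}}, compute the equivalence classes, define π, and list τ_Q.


X/∼ = {[p1=p3], [p2=p4]}; |τ_Q| = 3.

Equivalence classes: [p1=p3], [p2=p4].
Quotient map π: X → X/∼ sends p1 ↦ [p1=p3], p2 ↦ [p2=p4], p3 ↦ [p1=p3], p4 ↦ [p2=p4].
For each subset V ⊆ X/∼, compute π^{-1}(V) ⊆ X and check whether π^{-1}(V) ∈ τ. V is open in τ_Q iff π^{-1}(V) ∈ τ.
  V = {}: π^{-1}(V) = ∅ ∈ τ ✓.
  V = {[p1=p3]}: π^{-1}(V) = {p1, p3} ∉ τ ✗.
  V = {[p2=p4]}: π^{-1}(V) = {p2, p4} ∈ τ ✓.
  V = {[p1=p3], [p2=p4]}: π^{-1}(V) = {p1, p2, p3, p4} ∈ τ ✓.
Open sets in the quotient: τ_Q = {{}, {[p2=p4]}, {[p1=p3], [p2=p4]}} (3 elements).


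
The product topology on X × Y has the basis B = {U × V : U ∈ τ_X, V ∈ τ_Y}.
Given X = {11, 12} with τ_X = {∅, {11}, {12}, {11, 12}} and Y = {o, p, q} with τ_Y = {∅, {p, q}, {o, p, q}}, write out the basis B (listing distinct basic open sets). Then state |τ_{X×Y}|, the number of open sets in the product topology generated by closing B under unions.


Basis B = {∅ × ∅, {11} × {p, q}, {12} × {p, q}, {11} × {o, p, q}, {12} × {o, p, q}, {11, 12} × {p, q}, {11, 12} × {o, p, q}}; |τ_{X×Y}| = 9.

Enumerate products U × V with U ∈ τ_X, V ∈ τ_Y (deduplicated):
  ∅ × ∅ = {} (∅)
  {11} × {p, q} = {(11,p), (11,q)}
  {12} × {p, q} = {(12,p), (12,q)}
  {11} × {o, p, q} = {(11,o), (11,p), (11,q)}
  {12} × {o, p, q} = {(12,o), (12,p), (12,q)}
  {11, 12} × {p, q} = {(11,p), (11,q), (12,p), (12,q)}
  {11, 12} × {o, p, q} = {(11,o), (11,p), (11,q), (12,o), (12,p), (12,q)}
These 7 distinct sets form the basis B.
Close under arbitrary unions to get τ_{X×Y}; counting gives |τ_{X×Y}| = 9.


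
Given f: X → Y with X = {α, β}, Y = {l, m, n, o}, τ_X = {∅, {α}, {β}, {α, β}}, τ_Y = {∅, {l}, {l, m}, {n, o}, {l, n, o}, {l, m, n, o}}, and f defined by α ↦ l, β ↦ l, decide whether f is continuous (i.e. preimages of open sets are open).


f IS continuous.

Compute f^{-1}(U) for each U ∈ τ_Y:
  U = ∅: f^{-1}(U) = ∅ ∈ τ_X ✓.
  U = {l}: f^{-1}(U) = {α, β} ∈ τ_X ✓.
  U = {l, m}: f^{-1}(U) = {α, β} ∈ τ_X ✓.
  U = {n, o}: f^{-1}(U) = ∅ ∈ τ_X ✓.
  U = {l, n, o}: f^{-1}(U) = {α, β} ∈ τ_X ✓.
  U = {l, m, n, o}: f^{-1}(U) = {α, β} ∈ τ_X ✓.
Every preimage lies in τ_X, so f IS continuous.


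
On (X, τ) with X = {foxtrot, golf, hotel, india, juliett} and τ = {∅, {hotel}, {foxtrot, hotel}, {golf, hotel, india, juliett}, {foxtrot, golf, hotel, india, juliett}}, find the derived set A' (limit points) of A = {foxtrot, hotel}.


A' = {foxtrot, golf, india, juliett}

For each x ∈ X, list the open sets U ∈ τ with x ∈ U, then check whether U ∩ (A ∖ {x}) ≠ ∅ for every such U.
  x = foxtrot: opens ∋ x are {foxtrot, hotel}, {foxtrot, golf, hotel, india, juliett}; each meets A ∖ {foxtrot}, so x IS a limit point.
  x = golf: opens ∋ x are {golf, hotel, india, juliett}, {foxtrot, golf, hotel, india, juliett}; each meets A ∖ {golf}, so x IS a limit point.
  x = hotel: open {hotel} ∋ x has {hotel} ∩ (A ∖ {hotel}) = ∅, so x is NOT a limit point.
  x = india: opens ∋ x are {golf, hotel, india, juliett}, {foxtrot, golf, hotel, india, juliett}; each meets A ∖ {india}, so x IS a limit point.
  x = juliett: opens ∋ x are {golf, hotel, india, juliett}, {foxtrot, golf, hotel, india, juliett}; each meets A ∖ {juliett}, so x IS a limit point.
Collecting: A' = {foxtrot, golf, india, juliett}.


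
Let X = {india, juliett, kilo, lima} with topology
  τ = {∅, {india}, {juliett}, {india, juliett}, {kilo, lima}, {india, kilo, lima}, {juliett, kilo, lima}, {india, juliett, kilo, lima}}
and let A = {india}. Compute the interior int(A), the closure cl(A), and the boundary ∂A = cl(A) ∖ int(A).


int(A) = {india}, cl(A) = {india}, ∂A = ∅.

Closed sets in (X, τ) are complements of opens:
  closed(X, τ) = {∅, {india}, {juliett}, {india, juliett}, {kilo, lima}, {india, kilo, lima}, {juliett, kilo, lima}, {india, juliett, kilo, lima}}.
int(A) = ⋃ {U ∈ τ : U ⊆ A}. Opens contained in A: ∅, {india}.
Taking the union of these: int(A) = {india}.
cl(A) = ⋂ {C closed : A ⊆ C}. Closed sets containing A: {india}, {india, juliett}, {india, kilo, lima}, {india, juliett, kilo, lima}.
Intersecting these: cl(A) = {india}.
∂A = cl(A) ∖ int(A) = {india} ∖ {india} = ∅.


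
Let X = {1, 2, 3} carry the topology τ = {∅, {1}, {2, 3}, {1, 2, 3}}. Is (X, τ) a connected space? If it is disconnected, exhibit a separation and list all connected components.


(X, τ) is disconnected; components = [{1}, {2, 3}].

Find clopen sets (U ∈ τ with X ∖ U ∈ τ):
  U = ∅, X ∖ U = {1, 2, 3} — both open, so U is clopen.
  U = {1}, X ∖ U = {2, 3} — both open, so U is clopen.
  U = {2, 3}, X ∖ U = {1} — both open, so U is clopen.
  U = {1, 2, 3}, X ∖ U = ∅ — both open, so U is clopen.
Nontrivial clopen(s) exist: e.g. {1}. So (X, τ) is disconnected.
Compute connected components by grouping points that agree on all clopens:
  component: {1}
  component: {2, 3}


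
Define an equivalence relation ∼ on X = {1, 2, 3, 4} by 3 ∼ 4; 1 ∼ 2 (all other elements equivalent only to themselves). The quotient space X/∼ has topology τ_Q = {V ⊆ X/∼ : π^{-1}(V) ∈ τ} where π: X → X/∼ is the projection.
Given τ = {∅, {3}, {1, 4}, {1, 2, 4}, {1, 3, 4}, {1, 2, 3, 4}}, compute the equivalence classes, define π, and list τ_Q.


X/∼ = {[1=2], [3=4]}; |τ_Q| = 2.

Equivalence classes: [1=2], [3=4].
Quotient map π: X → X/∼ sends 1 ↦ [1=2], 2 ↦ [1=2], 3 ↦ [3=4], 4 ↦ [3=4].
For each subset V ⊆ X/∼, compute π^{-1}(V) ⊆ X and check whether π^{-1}(V) ∈ τ. V is open in τ_Q iff π^{-1}(V) ∈ τ.
  V = {}: π^{-1}(V) = ∅ ∈ τ ✓.
  V = {[1=2]}: π^{-1}(V) = {1, 2} ∉ τ ✗.
  V = {[3=4]}: π^{-1}(V) = {3, 4} ∉ τ ✗.
  V = {[1=2], [3=4]}: π^{-1}(V) = {1, 2, 3, 4} ∈ τ ✓.
Open sets in the quotient: τ_Q = {{}, {[1=2], [3=4]}} (2 elements).


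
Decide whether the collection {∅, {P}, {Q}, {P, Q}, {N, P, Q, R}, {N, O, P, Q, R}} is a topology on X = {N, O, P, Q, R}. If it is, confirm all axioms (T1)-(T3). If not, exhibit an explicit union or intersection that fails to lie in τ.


τ IS a topology on X.

Axiom (T1): ∅ ∈ τ? Yes; X ∈ τ? Yes.
Axiom (T2/T3): check pairwise unions and intersections of members of τ.
All pairwise intersections and unions checked — each lies in τ. Therefore τ satisfies (T1), (T2), (T3): it IS a topology on X.


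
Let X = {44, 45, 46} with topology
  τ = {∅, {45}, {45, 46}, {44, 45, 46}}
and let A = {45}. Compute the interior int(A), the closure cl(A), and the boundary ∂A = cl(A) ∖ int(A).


int(A) = {45}, cl(A) = {44, 45, 46}, ∂A = {44, 46}.

Closed sets in (X, τ) are complements of opens:
  closed(X, τ) = {∅, {44}, {44, 46}, {44, 45, 46}}.
int(A) = ⋃ {U ∈ τ : U ⊆ A}. Opens contained in A: ∅, {45}.
Taking the union of these: int(A) = {45}.
cl(A) = ⋂ {C closed : A ⊆ C}. Closed sets containing A: {44, 45, 46}.
Intersecting these: cl(A) = {44, 45, 46}.
∂A = cl(A) ∖ int(A) = {44, 45, 46} ∖ {45} = {44, 46}.


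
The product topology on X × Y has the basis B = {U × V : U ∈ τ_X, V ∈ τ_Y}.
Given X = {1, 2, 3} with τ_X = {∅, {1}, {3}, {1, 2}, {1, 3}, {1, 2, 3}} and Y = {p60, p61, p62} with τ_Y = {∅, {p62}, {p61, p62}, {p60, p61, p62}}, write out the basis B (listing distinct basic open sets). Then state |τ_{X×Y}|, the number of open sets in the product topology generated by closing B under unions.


Basis B = {∅ × ∅, {1} × {p62}, {3} × {p62}, {1} × {p61, p62}, {1, 2} × {p62}, {1, 3} × {p62}, {3} × {p61, p62}, {1} × {p60, p61, p62}, {1, 2, 3} × {p62}, {3} × {p60, p61, p62}, {1, 2} × {p61, p62}, {1, 3} × {p61, p62}, {1, 2} × {p60, p61, p62}, {1, 3} × {p60, p61, p62}, {1, 2, 3} × {p61, p62}, {1, 2, 3} × {p60, p61, p62}}; |τ_{X×Y}| = 40.

Enumerate products U × V with U ∈ τ_X, V ∈ τ_Y (deduplicated):
  ∅ × ∅ = {} (∅)
  {1} × {p62} = {(1,p62)}
  {3} × {p62} = {(3,p62)}
  {1} × {p61, p62} = {(1,p61), (1,p62)}
  {1, 2} × {p62} = {(1,p62), (2,p62)}
  {1, 3} × {p62} = {(1,p62), (3,p62)}
  {3} × {p61, p62} = {(3,p61), (3,p62)}
  {1} × {p60, p61, p62} = {(1,p60), (1,p61), (1,p62)}
  {1, 2, 3} × {p62} = {(1,p62), (2,p62), (3,p62)}
  {3} × {p60, p61, p62} = {(3,p60), (3,p61), (3,p62)}
  {1, 2} × {p61, p62} = {(1,p61), (1,p62), (2,p61), (2,p62)}
  {1, 3} × {p61, p62} = {(1,p61), (1,p62), (3,p61), (3,p62)}
  {1, 2} × {p60, p61, p62} = {(1,p60), (1,p61), (1,p62), (2,p60), (2,p61), (2,p62)}
  {1, 3} × {p60, p61, p62} = {(1,p60), (1,p61), (1,p62), (3,p60), (3,p61), (3,p62)}
  {1, 2, 3} × {p61, p62} = {(1,p61), (1,p62), (2,p61), (2,p62), (3,p61), (3,p62)}
  {1, 2, 3} × {p60, p61, p62} = {(1,p60), (1,p61), (1,p62), (2,p60), (2,p61), (2,p62), (3,p60), (3,p61), (3,p62)}
These 16 distinct sets form the basis B.
Close under arbitrary unions to get τ_{X×Y}; counting gives |τ_{X×Y}| = 40.


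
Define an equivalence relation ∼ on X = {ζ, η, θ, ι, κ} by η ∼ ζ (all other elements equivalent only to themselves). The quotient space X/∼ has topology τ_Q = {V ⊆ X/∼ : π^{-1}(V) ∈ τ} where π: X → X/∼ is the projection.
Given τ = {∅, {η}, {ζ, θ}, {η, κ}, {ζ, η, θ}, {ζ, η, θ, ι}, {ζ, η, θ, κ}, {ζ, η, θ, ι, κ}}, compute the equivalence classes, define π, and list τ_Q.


X/∼ = {[ζ=η], [θ], [ι], [κ]}; |τ_Q| = 5.

Equivalence classes: [ζ=η], [θ], [ι], [κ].
Quotient map π: X → X/∼ sends ζ ↦ [ζ=η], η ↦ [ζ=η], θ ↦ [θ], ι ↦ [ι], κ ↦ [κ].
For each subset V ⊆ X/∼, compute π^{-1}(V) ⊆ X and check whether π^{-1}(V) ∈ τ. V is open in τ_Q iff π^{-1}(V) ∈ τ.
  V = {}: π^{-1}(V) = ∅ ∈ τ ✓.
  V = {[ζ=η]}: π^{-1}(V) = {ζ, η} ∉ τ ✗.
  V = {[θ]}: π^{-1}(V) = {θ} ∉ τ ✗.
  V = {[ζ=η], [θ]}: π^{-1}(V) = {ζ, η, θ} ∈ τ ✓.
  V = {[ι]}: π^{-1}(V) = {ι} ∉ τ ✗.
  V = {[ζ=η], [ι]}: π^{-1}(V) = {ζ, η, ι} ∉ τ ✗.
  V = {[θ], [ι]}: π^{-1}(V) = {θ, ι} ∉ τ ✗.
  V = {[ζ=η], [θ], [ι]}: π^{-1}(V) = {ζ, η, θ, ι} ∈ τ ✓.
  V = {[κ]}: π^{-1}(V) = {κ} ∉ τ ✗.
  V = {[ζ=η], [κ]}: π^{-1}(V) = {ζ, η, κ} ∉ τ ✗.
  V = {[θ], [κ]}: π^{-1}(V) = {θ, κ} ∉ τ ✗.
  V = {[ζ=η], [θ], [κ]}: π^{-1}(V) = {ζ, η, θ, κ} ∈ τ ✓.
  V = {[ι], [κ]}: π^{-1}(V) = {ι, κ} ∉ τ ✗.
  V = {[ζ=η], [ι], [κ]}: π^{-1}(V) = {ζ, η, ι, κ} ∉ τ ✗.
  V = {[θ], [ι], [κ]}: π^{-1}(V) = {θ, ι, κ} ∉ τ ✗.
  V = {[ζ=η], [θ], [ι], [κ]}: π^{-1}(V) = {ζ, η, θ, ι, κ} ∈ τ ✓.
Open sets in the quotient: τ_Q = {{}, {[ζ=η], [θ]}, {[ζ=η], [θ], [ι]}, {[ζ=η], [θ], [κ]}, {[ζ=η], [θ], [ι], [κ]}} (5 elements).


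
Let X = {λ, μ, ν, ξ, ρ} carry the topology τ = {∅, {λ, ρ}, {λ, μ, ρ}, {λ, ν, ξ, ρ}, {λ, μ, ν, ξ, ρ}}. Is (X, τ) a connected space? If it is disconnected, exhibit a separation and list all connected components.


(X, τ) is connected.

Find clopen sets (U ∈ τ with X ∖ U ∈ τ):
  U = ∅, X ∖ U = {λ, μ, ν, ξ, ρ} — both open, so U is clopen.
  U = {λ, μ, ν, ξ, ρ}, X ∖ U = ∅ — both open, so U is clopen.
Only trivial clopens (∅ and X) exist, so (X, τ) is connected.
Compute connected components by grouping points that agree on all clopens:
  component: {λ, μ, ν, ξ, ρ}


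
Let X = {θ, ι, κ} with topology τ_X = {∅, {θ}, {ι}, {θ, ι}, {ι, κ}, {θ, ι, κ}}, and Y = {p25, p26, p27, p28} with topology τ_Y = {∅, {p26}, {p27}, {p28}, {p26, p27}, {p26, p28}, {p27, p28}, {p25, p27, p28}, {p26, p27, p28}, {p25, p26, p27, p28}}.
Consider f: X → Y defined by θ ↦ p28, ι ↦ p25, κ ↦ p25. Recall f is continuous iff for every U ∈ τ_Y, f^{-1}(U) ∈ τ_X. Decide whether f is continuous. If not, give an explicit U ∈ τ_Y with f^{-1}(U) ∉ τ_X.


f IS continuous.

Compute f^{-1}(U) for each U ∈ τ_Y:
  U = ∅: f^{-1}(U) = ∅ ∈ τ_X ✓.
  U = {p26}: f^{-1}(U) = ∅ ∈ τ_X ✓.
  U = {p27}: f^{-1}(U) = ∅ ∈ τ_X ✓.
  U = {p28}: f^{-1}(U) = {θ} ∈ τ_X ✓.
  U = {p26, p27}: f^{-1}(U) = ∅ ∈ τ_X ✓.
  U = {p26, p28}: f^{-1}(U) = {θ} ∈ τ_X ✓.
  U = {p27, p28}: f^{-1}(U) = {θ} ∈ τ_X ✓.
  U = {p25, p27, p28}: f^{-1}(U) = {θ, ι, κ} ∈ τ_X ✓.
  U = {p26, p27, p28}: f^{-1}(U) = {θ} ∈ τ_X ✓.
  U = {p25, p26, p27, p28}: f^{-1}(U) = {θ, ι, κ} ∈ τ_X ✓.
Every preimage lies in τ_X, so f IS continuous.


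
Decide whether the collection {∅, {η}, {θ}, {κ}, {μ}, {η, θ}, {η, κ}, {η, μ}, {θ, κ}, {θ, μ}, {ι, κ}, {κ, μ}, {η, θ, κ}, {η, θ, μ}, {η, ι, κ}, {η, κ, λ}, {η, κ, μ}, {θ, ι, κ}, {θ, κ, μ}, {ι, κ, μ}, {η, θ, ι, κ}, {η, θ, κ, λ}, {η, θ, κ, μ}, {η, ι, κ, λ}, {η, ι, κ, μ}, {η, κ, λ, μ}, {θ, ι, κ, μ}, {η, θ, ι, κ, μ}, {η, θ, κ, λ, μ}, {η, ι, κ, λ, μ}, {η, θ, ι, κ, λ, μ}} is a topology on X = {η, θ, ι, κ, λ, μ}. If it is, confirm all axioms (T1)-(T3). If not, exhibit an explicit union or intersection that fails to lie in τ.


τ is NOT a topology on X.

Axiom (T1): ∅ ∈ τ? Yes; X ∈ τ? Yes.
Axiom (T2/T3): check pairwise unions and intersections of members of τ.
Counterexample for (T2): {θ} ∪ {η, ι, κ, λ} = {η, θ, ι, κ, λ} ∉ τ. Therefore τ is NOT a topology.


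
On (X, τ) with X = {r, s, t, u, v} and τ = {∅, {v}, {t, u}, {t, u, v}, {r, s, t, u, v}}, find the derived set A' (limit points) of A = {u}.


A' = {r, s, t}

For each x ∈ X, list the open sets U ∈ τ with x ∈ U, then check whether U ∩ (A ∖ {x}) ≠ ∅ for every such U.
  x = r: opens ∋ x are {r, s, t, u, v}; each meets A ∖ {r}, so x IS a limit point.
  x = s: opens ∋ x are {r, s, t, u, v}; each meets A ∖ {s}, so x IS a limit point.
  x = t: opens ∋ x are {t, u}, {t, u, v}, {r, s, t, u, v}; each meets A ∖ {t}, so x IS a limit point.
  x = u: open {t, u} ∋ x has {t, u} ∩ (A ∖ {u}) = ∅, so x is NOT a limit point.
  x = v: open {v} ∋ x has {v} ∩ (A ∖ {v}) = ∅, so x is NOT a limit point.
Collecting: A' = {r, s, t}.


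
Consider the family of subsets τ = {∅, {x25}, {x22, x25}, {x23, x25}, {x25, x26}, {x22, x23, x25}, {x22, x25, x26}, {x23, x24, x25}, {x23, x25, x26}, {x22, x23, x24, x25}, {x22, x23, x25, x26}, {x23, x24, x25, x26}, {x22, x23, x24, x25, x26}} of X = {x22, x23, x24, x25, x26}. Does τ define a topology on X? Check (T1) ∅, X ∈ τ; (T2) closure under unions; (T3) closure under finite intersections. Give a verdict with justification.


τ IS a topology on X.

Axiom (T1): ∅ ∈ τ? Yes; X ∈ τ? Yes.
Axiom (T2/T3): check pairwise unions and intersections of members of τ.
All pairwise intersections and unions checked — each lies in τ. Therefore τ satisfies (T1), (T2), (T3): it IS a topology on X.


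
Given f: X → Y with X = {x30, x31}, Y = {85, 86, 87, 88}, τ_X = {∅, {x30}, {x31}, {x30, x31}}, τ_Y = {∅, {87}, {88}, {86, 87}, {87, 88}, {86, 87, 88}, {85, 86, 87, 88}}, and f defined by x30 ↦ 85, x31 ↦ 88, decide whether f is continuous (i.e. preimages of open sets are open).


f IS continuous.

Compute f^{-1}(U) for each U ∈ τ_Y:
  U = ∅: f^{-1}(U) = ∅ ∈ τ_X ✓.
  U = {87}: f^{-1}(U) = ∅ ∈ τ_X ✓.
  U = {88}: f^{-1}(U) = {x31} ∈ τ_X ✓.
  U = {86, 87}: f^{-1}(U) = ∅ ∈ τ_X ✓.
  U = {87, 88}: f^{-1}(U) = {x31} ∈ τ_X ✓.
  U = {86, 87, 88}: f^{-1}(U) = {x31} ∈ τ_X ✓.
  U = {85, 86, 87, 88}: f^{-1}(U) = {x30, x31} ∈ τ_X ✓.
Every preimage lies in τ_X, so f IS continuous.


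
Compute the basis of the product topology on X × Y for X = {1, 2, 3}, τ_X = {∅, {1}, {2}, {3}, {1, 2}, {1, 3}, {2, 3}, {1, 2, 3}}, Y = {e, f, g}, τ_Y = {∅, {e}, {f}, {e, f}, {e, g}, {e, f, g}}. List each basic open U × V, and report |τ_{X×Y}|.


Basis B = {∅ × ∅, {1} × {e}, {1} × {f}, {2} × {e}, {2} × {f}, {3} × {e}, {3} × {f}, {1} × {e, f}, {1} × {e, g}, {1, 2} × {e}, {1, 3} × {e}, {1, 2} × {f}, {1, 3} × {f}, {2} × {e, f}, {2} × {e, g}, {2, 3} × {e}, {2, 3} × {f}, {3} × {e, f}, {3} × {e, g}, {1} × {e, f, g}, {1, 2, 3} × {e}, {1, 2, 3} × {f}, {2} × {e, f, g}, {3} × {e, f, g}, {1, 2} × {e, f}, {1, 3} × {e, f}, {1, 2} × {e, g}, {1, 3} × {e, g}, {2, 3} × {e, f}, {2, 3} × {e, g}, {1, 2} × {e, f, g}, {1, 3} × {e, f, g}, {1, 2, 3} × {e, f}, {1, 2, 3} × {e, g}, {2, 3} × {e, f, g}, {1, 2, 3} × {e, f, g}}; |τ_{X×Y}| = 216.

Enumerate products U × V with U ∈ τ_X, V ∈ τ_Y (deduplicated):
  ∅ × ∅ = {} (∅)
  {1} × {e} = {(1,e)}
  {1} × {f} = {(1,f)}
  {2} × {e} = {(2,e)}
  {2} × {f} = {(2,f)}
  {3} × {e} = {(3,e)}
  {3} × {f} = {(3,f)}
  {1} × {e, f} = {(1,e), (1,f)}
  {1} × {e, g} = {(1,e), (1,g)}
  {1, 2} × {e} = {(1,e), (2,e)}
  {1, 3} × {e} = {(1,e), (3,e)}
  {1, 2} × {f} = {(1,f), (2,f)}
  {1, 3} × {f} = {(1,f), (3,f)}
  {2} × {e, f} = {(2,e), (2,f)}
  {2} × {e, g} = {(2,e), (2,g)}
  {2, 3} × {e} = {(2,e), (3,e)}
  {2, 3} × {f} = {(2,f), (3,f)}
  {3} × {e, f} = {(3,e), (3,f)}
  {3} × {e, g} = {(3,e), (3,g)}
  {1} × {e, f, g} = {(1,e), (1,f), (1,g)}
  {1, 2, 3} × {e} = {(1,e), (2,e), (3,e)}
  {1, 2, 3} × {f} = {(1,f), (2,f), (3,f)}
  {2} × {e, f, g} = {(2,e), (2,f), (2,g)}
  {3} × {e, f, g} = {(3,e), (3,f), (3,g)}
  {1, 2} × {e, f} = {(1,e), (1,f), (2,e), (2,f)}
  {1, 3} × {e, f} = {(1,e), (1,f), (3,e), (3,f)}
  {1, 2} × {e, g} = {(1,e), (1,g), (2,e), (2,g)}
  {1, 3} × {e, g} = {(1,e), (1,g), (3,e), (3,g)}
  {2, 3} × {e, f} = {(2,e), (2,f), (3,e), (3,f)}
  {2, 3} × {e, g} = {(2,e), (2,g), (3,e), (3,g)}
  {1, 2} × {e, f, g} = {(1,e), (1,f), (1,g), (2,e), (2,f), (2,g)}
  {1, 3} × {e, f, g} = {(1,e), (1,f), (1,g), (3,e), (3,f), (3,g)}
  {1, 2, 3} × {e, f} = {(1,e), (1,f), (2,e), (2,f), (3,e), (3,f)}
  {1, 2, 3} × {e, g} = {(1,e), (1,g), (2,e), (2,g), (3,e), (3,g)}
  {2, 3} × {e, f, g} = {(2,e), (2,f), (2,g), (3,e), (3,f), (3,g)}
  {1, 2, 3} × {e, f, g} = {(1,e), (1,f), (1,g), (2,e), (2,f), (2,g), (3,e), (3,f), (3,g)}
These 36 distinct sets form the basis B.
Close under arbitrary unions to get τ_{X×Y}; counting gives |τ_{X×Y}| = 216.


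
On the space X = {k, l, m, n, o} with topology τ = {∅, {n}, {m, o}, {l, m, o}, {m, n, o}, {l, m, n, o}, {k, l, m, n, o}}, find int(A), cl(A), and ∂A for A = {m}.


int(A) = ∅, cl(A) = {k, l, m, o}, ∂A = {k, l, m, o}.

Closed sets in (X, τ) are complements of opens:
  closed(X, τ) = {∅, {k}, {k, l}, {k, n}, {k, l, n}, {k, l, m, o}, {k, l, m, n, o}}.
int(A) = ⋃ {U ∈ τ : U ⊆ A}. Opens contained in A: ∅.
Taking the union of these: int(A) = ∅.
cl(A) = ⋂ {C closed : A ⊆ C}. Closed sets containing A: {k, l, m, o}, {k, l, m, n, o}.
Intersecting these: cl(A) = {k, l, m, o}.
∂A = cl(A) ∖ int(A) = {k, l, m, o} ∖ ∅ = {k, l, m, o}.


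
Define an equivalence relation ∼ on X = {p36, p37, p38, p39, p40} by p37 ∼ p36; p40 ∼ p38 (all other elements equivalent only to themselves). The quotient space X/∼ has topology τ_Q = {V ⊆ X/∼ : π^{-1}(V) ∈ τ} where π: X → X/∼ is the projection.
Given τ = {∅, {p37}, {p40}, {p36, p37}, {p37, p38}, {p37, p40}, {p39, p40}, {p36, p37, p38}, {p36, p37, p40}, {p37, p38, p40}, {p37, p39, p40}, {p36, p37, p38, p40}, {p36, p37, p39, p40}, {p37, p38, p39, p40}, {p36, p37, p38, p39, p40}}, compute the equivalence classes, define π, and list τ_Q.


X/∼ = {[p36=p37], [p38=p40], [p39]}; |τ_Q| = 4.

Equivalence classes: [p36=p37], [p38=p40], [p39].
Quotient map π: X → X/∼ sends p36 ↦ [p36=p37], p37 ↦ [p36=p37], p38 ↦ [p38=p40], p39 ↦ [p39], p40 ↦ [p38=p40].
For each subset V ⊆ X/∼, compute π^{-1}(V) ⊆ X and check whether π^{-1}(V) ∈ τ. V is open in τ_Q iff π^{-1}(V) ∈ τ.
  V = {}: π^{-1}(V) = ∅ ∈ τ ✓.
  V = {[p36=p37]}: π^{-1}(V) = {p36, p37} ∈ τ ✓.
  V = {[p38=p40]}: π^{-1}(V) = {p38, p40} ∉ τ ✗.
  V = {[p36=p37], [p38=p40]}: π^{-1}(V) = {p36, p37, p38, p40} ∈ τ ✓.
  V = {[p39]}: π^{-1}(V) = {p39} ∉ τ ✗.
  V = {[p36=p37], [p39]}: π^{-1}(V) = {p36, p37, p39} ∉ τ ✗.
  V = {[p38=p40], [p39]}: π^{-1}(V) = {p38, p39, p40} ∉ τ ✗.
  V = {[p36=p37], [p38=p40], [p39]}: π^{-1}(V) = {p36, p37, p38, p39, p40} ∈ τ ✓.
Open sets in the quotient: τ_Q = {{}, {[p36=p37]}, {[p36=p37], [p38=p40]}, {[p36=p37], [p38=p40], [p39]}} (4 elements).


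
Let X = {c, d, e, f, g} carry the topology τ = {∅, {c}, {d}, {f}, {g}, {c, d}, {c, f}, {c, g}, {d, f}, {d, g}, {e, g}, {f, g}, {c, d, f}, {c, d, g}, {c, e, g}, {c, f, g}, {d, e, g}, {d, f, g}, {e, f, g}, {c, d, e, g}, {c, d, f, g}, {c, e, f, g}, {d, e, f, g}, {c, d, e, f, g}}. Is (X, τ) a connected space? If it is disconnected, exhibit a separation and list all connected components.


(X, τ) is disconnected; components = [{c}, {d}, {f}, {e, g}].

Find clopen sets (U ∈ τ with X ∖ U ∈ τ):
  U = ∅, X ∖ U = {c, d, e, f, g} — both open, so U is clopen.
  U = {c}, X ∖ U = {d, e, f, g} — both open, so U is clopen.
  U = {d}, X ∖ U = {c, e, f, g} — both open, so U is clopen.
  U = {f}, X ∖ U = {c, d, e, g} — both open, so U is clopen.
  U = {c, d}, X ∖ U = {e, f, g} — both open, so U is clopen.
  U = {c, f}, X ∖ U = {d, e, g} — both open, so U is clopen.
  U = {d, f}, X ∖ U = {c, e, g} — both open, so U is clopen.
  U = {e, g}, X ∖ U = {c, d, f} — both open, so U is clopen.
  U = {c, d, f}, X ∖ U = {e, g} — both open, so U is clopen.
  U = {c, e, g}, X ∖ U = {d, f} — both open, so U is clopen.
  U = {d, e, g}, X ∖ U = {c, f} — both open, so U is clopen.
  U = {e, f, g}, X ∖ U = {c, d} — both open, so U is clopen.
  U = {c, d, e, g}, X ∖ U = {f} — both open, so U is clopen.
  U = {c, e, f, g}, X ∖ U = {d} — both open, so U is clopen.
  U = {d, e, f, g}, X ∖ U = {c} — both open, so U is clopen.
  U = {c, d, e, f, g}, X ∖ U = ∅ — both open, so U is clopen.
Nontrivial clopen(s) exist: e.g. {f}. So (X, τ) is disconnected.
Compute connected components by grouping points that agree on all clopens:
  component: {c}
  component: {d}
  component: {f}
  component: {e, g}


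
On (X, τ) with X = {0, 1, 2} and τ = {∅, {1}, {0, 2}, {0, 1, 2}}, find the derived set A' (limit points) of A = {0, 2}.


A' = {0, 2}

For each x ∈ X, list the open sets U ∈ τ with x ∈ U, then check whether U ∩ (A ∖ {x}) ≠ ∅ for every such U.
  x = 0: opens ∋ x are {0, 2}, {0, 1, 2}; each meets A ∖ {0}, so x IS a limit point.
  x = 1: open {1} ∋ x has {1} ∩ (A ∖ {1}) = ∅, so x is NOT a limit point.
  x = 2: opens ∋ x are {0, 2}, {0, 1, 2}; each meets A ∖ {2}, so x IS a limit point.
Collecting: A' = {0, 2}.


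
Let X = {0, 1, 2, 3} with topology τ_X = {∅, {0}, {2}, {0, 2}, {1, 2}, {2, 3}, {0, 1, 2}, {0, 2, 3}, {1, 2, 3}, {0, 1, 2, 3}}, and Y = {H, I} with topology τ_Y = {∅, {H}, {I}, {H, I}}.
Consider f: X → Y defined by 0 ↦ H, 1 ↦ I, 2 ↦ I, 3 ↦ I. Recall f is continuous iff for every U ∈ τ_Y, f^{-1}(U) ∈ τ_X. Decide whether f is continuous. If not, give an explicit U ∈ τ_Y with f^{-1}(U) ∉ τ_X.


f IS continuous.

Compute f^{-1}(U) for each U ∈ τ_Y:
  U = ∅: f^{-1}(U) = ∅ ∈ τ_X ✓.
  U = {H}: f^{-1}(U) = {0} ∈ τ_X ✓.
  U = {I}: f^{-1}(U) = {1, 2, 3} ∈ τ_X ✓.
  U = {H, I}: f^{-1}(U) = {0, 1, 2, 3} ∈ τ_X ✓.
Every preimage lies in τ_X, so f IS continuous.


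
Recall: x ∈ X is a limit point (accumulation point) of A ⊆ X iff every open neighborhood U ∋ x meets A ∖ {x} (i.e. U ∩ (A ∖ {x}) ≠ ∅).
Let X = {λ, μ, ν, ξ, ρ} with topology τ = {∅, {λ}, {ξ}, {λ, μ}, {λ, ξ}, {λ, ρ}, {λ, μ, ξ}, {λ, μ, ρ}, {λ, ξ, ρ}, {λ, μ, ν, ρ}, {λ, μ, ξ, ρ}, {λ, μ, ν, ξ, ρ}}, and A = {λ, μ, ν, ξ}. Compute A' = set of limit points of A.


A' = {μ, ν, ρ}

For each x ∈ X, list the open sets U ∈ τ with x ∈ U, then check whether U ∩ (A ∖ {x}) ≠ ∅ for every such U.
  x = λ: open {λ} ∋ x has {λ} ∩ (A ∖ {λ}) = ∅, so x is NOT a limit point.
  x = μ: opens ∋ x are {λ, μ}, {λ, μ, ξ}, {λ, μ, ρ}, {λ, μ, ν, ρ}, {λ, μ, ξ, ρ}, {λ, μ, ν, ξ, ρ}; each meets A ∖ {μ}, so x IS a limit point.
  x = ν: opens ∋ x are {λ, μ, ν, ρ}, {λ, μ, ν, ξ, ρ}; each meets A ∖ {ν}, so x IS a limit point.
  x = ξ: open {ξ} ∋ x has {ξ} ∩ (A ∖ {ξ}) = ∅, so x is NOT a limit point.
  x = ρ: opens ∋ x are {λ, ρ}, {λ, μ, ρ}, {λ, ξ, ρ}, {λ, μ, ν, ρ}, {λ, μ, ξ, ρ}, {λ, μ, ν, ξ, ρ}; each meets A ∖ {ρ}, so x IS a limit point.
Collecting: A' = {μ, ν, ρ}.


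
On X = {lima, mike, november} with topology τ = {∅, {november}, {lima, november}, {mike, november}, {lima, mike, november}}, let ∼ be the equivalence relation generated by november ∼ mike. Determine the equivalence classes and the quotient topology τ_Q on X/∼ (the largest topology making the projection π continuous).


X/∼ = {[lima], [mike=november]}; |τ_Q| = 3.

Equivalence classes: [lima], [mike=november].
Quotient map π: X → X/∼ sends lima ↦ [lima], mike ↦ [mike=november], november ↦ [mike=november].
For each subset V ⊆ X/∼, compute π^{-1}(V) ⊆ X and check whether π^{-1}(V) ∈ τ. V is open in τ_Q iff π^{-1}(V) ∈ τ.
  V = {}: π^{-1}(V) = ∅ ∈ τ ✓.
  V = {[lima]}: π^{-1}(V) = {lima} ∉ τ ✗.
  V = {[mike=november]}: π^{-1}(V) = {mike, november} ∈ τ ✓.
  V = {[lima], [mike=november]}: π^{-1}(V) = {lima, mike, november} ∈ τ ✓.
Open sets in the quotient: τ_Q = {{}, {[mike=november]}, {[lima], [mike=november]}} (3 elements).


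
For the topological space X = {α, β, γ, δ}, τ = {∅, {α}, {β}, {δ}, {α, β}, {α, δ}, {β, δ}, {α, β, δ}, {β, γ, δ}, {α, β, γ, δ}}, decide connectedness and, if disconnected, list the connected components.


(X, τ) is disconnected; components = [{α}, {β, γ, δ}].

Find clopen sets (U ∈ τ with X ∖ U ∈ τ):
  U = ∅, X ∖ U = {α, β, γ, δ} — both open, so U is clopen.
  U = {α}, X ∖ U = {β, γ, δ} — both open, so U is clopen.
  U = {β, γ, δ}, X ∖ U = {α} — both open, so U is clopen.
  U = {α, β, γ, δ}, X ∖ U = ∅ — both open, so U is clopen.
Nontrivial clopen(s) exist: e.g. {β, γ, δ}. So (X, τ) is disconnected.
Compute connected components by grouping points that agree on all clopens:
  component: {α}
  component: {β, γ, δ}


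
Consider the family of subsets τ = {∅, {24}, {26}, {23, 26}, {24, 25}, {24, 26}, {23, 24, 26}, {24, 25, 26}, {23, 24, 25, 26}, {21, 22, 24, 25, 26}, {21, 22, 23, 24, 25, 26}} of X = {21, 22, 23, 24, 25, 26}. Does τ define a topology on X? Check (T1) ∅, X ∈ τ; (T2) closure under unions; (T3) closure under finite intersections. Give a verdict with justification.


τ IS a topology on X.

Axiom (T1): ∅ ∈ τ? Yes; X ∈ τ? Yes.
Axiom (T2/T3): check pairwise unions and intersections of members of τ.
All pairwise intersections and unions checked — each lies in τ. Therefore τ satisfies (T1), (T2), (T3): it IS a topology on X.


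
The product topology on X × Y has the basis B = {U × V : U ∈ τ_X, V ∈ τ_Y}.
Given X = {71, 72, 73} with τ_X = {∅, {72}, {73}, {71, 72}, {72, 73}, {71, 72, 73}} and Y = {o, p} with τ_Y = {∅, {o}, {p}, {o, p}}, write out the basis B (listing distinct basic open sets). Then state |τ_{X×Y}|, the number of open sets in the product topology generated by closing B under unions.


Basis B = {∅ × ∅, {72} × {o}, {72} × {p}, {73} × {o}, {73} × {p}, {71, 72} × {o}, {71, 72} × {p}, {72} × {o, p}, {72, 73} × {o}, {72, 73} × {p}, {73} × {o, p}, {71, 72, 73} × {o}, {71, 72, 73} × {p}, {71, 72} × {o, p}, {72, 73} × {o, p}, {71, 72, 73} × {o, p}}; |τ_{X×Y}| = 36.

Enumerate products U × V with U ∈ τ_X, V ∈ τ_Y (deduplicated):
  ∅ × ∅ = {} (∅)
  {72} × {o} = {(72,o)}
  {72} × {p} = {(72,p)}
  {73} × {o} = {(73,o)}
  {73} × {p} = {(73,p)}
  {71, 72} × {o} = {(71,o), (72,o)}
  {71, 72} × {p} = {(71,p), (72,p)}
  {72} × {o, p} = {(72,o), (72,p)}
  {72, 73} × {o} = {(72,o), (73,o)}
  {72, 73} × {p} = {(72,p), (73,p)}
  {73} × {o, p} = {(73,o), (73,p)}
  {71, 72, 73} × {o} = {(71,o), (72,o), (73,o)}
  {71, 72, 73} × {p} = {(71,p), (72,p), (73,p)}
  {71, 72} × {o, p} = {(71,o), (71,p), (72,o), (72,p)}
  {72, 73} × {o, p} = {(72,o), (72,p), (73,o), (73,p)}
  {71, 72, 73} × {o, p} = {(71,o), (71,p), (72,o), (72,p), (73,o), (73,p)}
These 16 distinct sets form the basis B.
Close under arbitrary unions to get τ_{X×Y}; counting gives |τ_{X×Y}| = 36.


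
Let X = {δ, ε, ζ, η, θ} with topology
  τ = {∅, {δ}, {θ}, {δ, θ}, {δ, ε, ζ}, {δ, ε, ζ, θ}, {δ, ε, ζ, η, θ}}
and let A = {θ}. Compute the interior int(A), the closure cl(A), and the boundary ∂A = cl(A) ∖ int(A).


int(A) = {θ}, cl(A) = {η, θ}, ∂A = {η}.

Closed sets in (X, τ) are complements of opens:
  closed(X, τ) = {∅, {η}, {η, θ}, {ε, ζ, η}, {δ, ε, ζ, η}, {ε, ζ, η, θ}, {δ, ε, ζ, η, θ}}.
int(A) = ⋃ {U ∈ τ : U ⊆ A}. Opens contained in A: ∅, {θ}.
Taking the union of these: int(A) = {θ}.
cl(A) = ⋂ {C closed : A ⊆ C}. Closed sets containing A: {η, θ}, {ε, ζ, η, θ}, {δ, ε, ζ, η, θ}.
Intersecting these: cl(A) = {η, θ}.
∂A = cl(A) ∖ int(A) = {η, θ} ∖ {θ} = {η}.


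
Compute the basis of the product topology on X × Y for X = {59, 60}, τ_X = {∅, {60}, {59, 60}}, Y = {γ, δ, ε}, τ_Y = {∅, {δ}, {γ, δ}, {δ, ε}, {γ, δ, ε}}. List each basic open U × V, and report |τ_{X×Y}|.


Basis B = {∅ × ∅, {60} × {δ}, {59, 60} × {δ}, {60} × {γ, δ}, {60} × {δ, ε}, {60} × {γ, δ, ε}, {59, 60} × {γ, δ}, {59, 60} × {δ, ε}, {59, 60} × {γ, δ, ε}}; |τ_{X×Y}| = 14.

Enumerate products U × V with U ∈ τ_X, V ∈ τ_Y (deduplicated):
  ∅ × ∅ = {} (∅)
  {60} × {δ} = {(60,δ)}
  {59, 60} × {δ} = {(59,δ), (60,δ)}
  {60} × {γ, δ} = {(60,γ), (60,δ)}
  {60} × {δ, ε} = {(60,δ), (60,ε)}
  {60} × {γ, δ, ε} = {(60,γ), (60,δ), (60,ε)}
  {59, 60} × {γ, δ} = {(59,γ), (59,δ), (60,γ), (60,δ)}
  {59, 60} × {δ, ε} = {(59,δ), (59,ε), (60,δ), (60,ε)}
  {59, 60} × {γ, δ, ε} = {(59,γ), (59,δ), (59,ε), (60,γ), (60,δ), (60,ε)}
These 9 distinct sets form the basis B.
Close under arbitrary unions to get τ_{X×Y}; counting gives |τ_{X×Y}| = 14.


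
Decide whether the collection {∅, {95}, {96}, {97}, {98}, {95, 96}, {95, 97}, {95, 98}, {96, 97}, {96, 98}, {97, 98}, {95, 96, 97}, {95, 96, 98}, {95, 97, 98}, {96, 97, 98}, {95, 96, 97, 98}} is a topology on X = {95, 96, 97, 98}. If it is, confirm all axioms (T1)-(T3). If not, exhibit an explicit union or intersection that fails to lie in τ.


τ IS a topology on X.

Axiom (T1): ∅ ∈ τ? Yes; X ∈ τ? Yes.
Axiom (T2/T3): check pairwise unions and intersections of members of τ.
All pairwise intersections and unions checked — each lies in τ. Therefore τ satisfies (T1), (T2), (T3): it IS a topology on X.


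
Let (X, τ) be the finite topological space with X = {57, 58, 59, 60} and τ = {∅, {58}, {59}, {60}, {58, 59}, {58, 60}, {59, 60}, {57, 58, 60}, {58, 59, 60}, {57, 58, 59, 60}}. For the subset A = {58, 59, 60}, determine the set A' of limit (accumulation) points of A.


A' = {57}

For each x ∈ X, list the open sets U ∈ τ with x ∈ U, then check whether U ∩ (A ∖ {x}) ≠ ∅ for every such U.
  x = 57: opens ∋ x are {57, 58, 60}, {57, 58, 59, 60}; each meets A ∖ {57}, so x IS a limit point.
  x = 58: open {58} ∋ x has {58} ∩ (A ∖ {58}) = ∅, so x is NOT a limit point.
  x = 59: open {59} ∋ x has {59} ∩ (A ∖ {59}) = ∅, so x is NOT a limit point.
  x = 60: open {60} ∋ x has {60} ∩ (A ∖ {60}) = ∅, so x is NOT a limit point.
Collecting: A' = {57}.


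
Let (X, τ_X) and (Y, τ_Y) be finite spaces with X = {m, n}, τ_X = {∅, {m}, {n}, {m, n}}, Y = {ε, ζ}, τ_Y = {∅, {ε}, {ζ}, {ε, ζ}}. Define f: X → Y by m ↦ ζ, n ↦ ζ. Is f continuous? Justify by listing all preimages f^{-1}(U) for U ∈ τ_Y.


f IS continuous.

Compute f^{-1}(U) for each U ∈ τ_Y:
  U = ∅: f^{-1}(U) = ∅ ∈ τ_X ✓.
  U = {ε}: f^{-1}(U) = ∅ ∈ τ_X ✓.
  U = {ζ}: f^{-1}(U) = {m, n} ∈ τ_X ✓.
  U = {ε, ζ}: f^{-1}(U) = {m, n} ∈ τ_X ✓.
Every preimage lies in τ_X, so f IS continuous.


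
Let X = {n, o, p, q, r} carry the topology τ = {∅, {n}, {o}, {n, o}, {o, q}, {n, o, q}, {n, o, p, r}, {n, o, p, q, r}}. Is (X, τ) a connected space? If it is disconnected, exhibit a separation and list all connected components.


(X, τ) is connected.

Find clopen sets (U ∈ τ with X ∖ U ∈ τ):
  U = ∅, X ∖ U = {n, o, p, q, r} — both open, so U is clopen.
  U = {n, o, p, q, r}, X ∖ U = ∅ — both open, so U is clopen.
Only trivial clopens (∅ and X) exist, so (X, τ) is connected.
Compute connected components by grouping points that agree on all clopens:
  component: {n, o, p, q, r}


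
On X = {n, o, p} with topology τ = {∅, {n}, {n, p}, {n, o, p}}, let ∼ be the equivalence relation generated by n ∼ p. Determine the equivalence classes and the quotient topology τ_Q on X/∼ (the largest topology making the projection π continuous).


X/∼ = {[n=p], [o]}; |τ_Q| = 3.

Equivalence classes: [n=p], [o].
Quotient map π: X → X/∼ sends n ↦ [n=p], o ↦ [o], p ↦ [n=p].
For each subset V ⊆ X/∼, compute π^{-1}(V) ⊆ X and check whether π^{-1}(V) ∈ τ. V is open in τ_Q iff π^{-1}(V) ∈ τ.
  V = {}: π^{-1}(V) = ∅ ∈ τ ✓.
  V = {[n=p]}: π^{-1}(V) = {n, p} ∈ τ ✓.
  V = {[o]}: π^{-1}(V) = {o} ∉ τ ✗.
  V = {[n=p], [o]}: π^{-1}(V) = {n, o, p} ∈ τ ✓.
Open sets in the quotient: τ_Q = {{}, {[n=p]}, {[n=p], [o]}} (3 elements).
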